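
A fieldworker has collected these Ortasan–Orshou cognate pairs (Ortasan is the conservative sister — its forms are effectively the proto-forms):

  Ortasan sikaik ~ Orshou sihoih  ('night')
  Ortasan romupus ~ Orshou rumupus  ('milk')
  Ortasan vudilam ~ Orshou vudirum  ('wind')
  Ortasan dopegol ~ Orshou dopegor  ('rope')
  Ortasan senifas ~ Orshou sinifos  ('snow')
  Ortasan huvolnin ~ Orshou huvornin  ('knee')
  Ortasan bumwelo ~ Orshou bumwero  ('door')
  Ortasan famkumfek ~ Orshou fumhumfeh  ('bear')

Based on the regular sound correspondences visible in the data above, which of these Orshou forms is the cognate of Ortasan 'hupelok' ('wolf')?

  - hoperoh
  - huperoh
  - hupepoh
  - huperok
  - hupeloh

bumwelo ~ bumwero — Ortasan l corresponds to Orshou r between vowels (before a back vowel).
sikaik ~ sihoih, famkumfek ~ fumhumfeh — Ortasan k corresponds to Orshou h word-finally.
Applying these to Ortasan 'hupelok':
  hupelok → huperok   (l→r between vowels (before a back vowel))
  huperok → huperoh   (k→h word-finally)
So the Orshou cognate is 'huperoh'.

huperoh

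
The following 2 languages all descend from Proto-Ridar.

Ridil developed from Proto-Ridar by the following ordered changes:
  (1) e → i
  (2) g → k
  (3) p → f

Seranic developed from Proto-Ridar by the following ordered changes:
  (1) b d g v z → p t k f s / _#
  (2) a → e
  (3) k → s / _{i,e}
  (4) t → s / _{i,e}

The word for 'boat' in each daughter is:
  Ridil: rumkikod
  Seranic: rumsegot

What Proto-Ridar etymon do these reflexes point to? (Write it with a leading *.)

Position 5: Ridil has i, Seranic has e. Taking the neighbouring segments as reconstructed: Ridil i could go back to *e or *i; Seranic e could go back to *a or *e — the one source consistent with every daughter is *e.
Position 6: Ridil has k, Seranic has g. Seranic preserves g here (none of its changes turn any other segment into g), so the proto-segment is *g.
Verify the candidate proto-form against each daughter:
Ridil: *rumkegod
  rumkegod → rumkigod   [vowel merger]
  rumkigod → rumkikod   [unconditioned shift]
  rumkikod (rule 3 does not apply)
  giving Ridil rumkikod.
Seranic: *rumkegod > rumkegot > rumsegot  (by final devoicing, palatalisation)
Only *rumkegod yields all of Ridil rumkikod, Seranic rumsegot.

*rumkegod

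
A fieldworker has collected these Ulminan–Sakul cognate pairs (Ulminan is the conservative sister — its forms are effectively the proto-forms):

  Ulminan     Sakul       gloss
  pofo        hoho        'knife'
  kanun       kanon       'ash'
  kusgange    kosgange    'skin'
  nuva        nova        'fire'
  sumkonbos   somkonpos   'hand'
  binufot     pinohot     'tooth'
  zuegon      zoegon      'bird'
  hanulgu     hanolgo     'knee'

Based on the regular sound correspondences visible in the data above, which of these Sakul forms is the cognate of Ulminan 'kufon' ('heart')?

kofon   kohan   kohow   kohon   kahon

kohon

binufot ~ pinohot — Ulminan u corresponds to Sakul o after a consonant, before a labial obstruent.
pofo ~ hoho, binufot ~ pinohot — Ulminan f corresponds to Sakul h between vowels (before a back vowel).
Applying these to Ulminan 'kufon':
  kufon → kofon   (u→o after a consonant, before a labial obstruent)
  kofon → kohon   (f→h between vowels (before a back vowel))
So the Sakul cognate is 'kohon'.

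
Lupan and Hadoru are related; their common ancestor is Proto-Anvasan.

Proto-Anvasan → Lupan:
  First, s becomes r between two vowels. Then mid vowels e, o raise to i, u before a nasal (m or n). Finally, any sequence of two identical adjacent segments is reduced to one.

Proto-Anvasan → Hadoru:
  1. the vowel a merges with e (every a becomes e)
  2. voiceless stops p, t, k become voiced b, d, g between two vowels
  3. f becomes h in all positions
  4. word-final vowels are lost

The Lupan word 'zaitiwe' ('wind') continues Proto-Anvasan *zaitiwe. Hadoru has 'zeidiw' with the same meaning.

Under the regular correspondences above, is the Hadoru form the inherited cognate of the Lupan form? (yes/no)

yes

Derive the expected Hadoru reflex of *zaitiwe:
Hadoru: *zaitiwe > zeitiwe > zeidiwe > zeidiw  (by vowel merger, intervocalic voicing, apocope)
Hadoru 'zeidiw' matches the regular reflex exactly, so the pair is cognate.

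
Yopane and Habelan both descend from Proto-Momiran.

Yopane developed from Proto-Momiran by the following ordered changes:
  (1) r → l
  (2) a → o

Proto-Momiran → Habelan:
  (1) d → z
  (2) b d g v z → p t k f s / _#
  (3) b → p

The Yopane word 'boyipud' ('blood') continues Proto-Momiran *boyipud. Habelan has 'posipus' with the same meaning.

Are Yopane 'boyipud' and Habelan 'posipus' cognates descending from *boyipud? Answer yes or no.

Derive the expected Habelan reflex of *boyipud:
Habelan: start from *boyipud.
  rule 1 (unconditioned shift): boyipud → boyipuz
  rule 2 (final devoicing): boyipuz → boyipus
  rule 3 (unconditioned shift): boyipus → poyipus
  ⇒ Habelan poyipus
The regular Habelan reflex would be 'poyipus', but the attested form is 'posipus'. The correspondence is irregular, so they are not cognates (the Habelan form has a different source).

no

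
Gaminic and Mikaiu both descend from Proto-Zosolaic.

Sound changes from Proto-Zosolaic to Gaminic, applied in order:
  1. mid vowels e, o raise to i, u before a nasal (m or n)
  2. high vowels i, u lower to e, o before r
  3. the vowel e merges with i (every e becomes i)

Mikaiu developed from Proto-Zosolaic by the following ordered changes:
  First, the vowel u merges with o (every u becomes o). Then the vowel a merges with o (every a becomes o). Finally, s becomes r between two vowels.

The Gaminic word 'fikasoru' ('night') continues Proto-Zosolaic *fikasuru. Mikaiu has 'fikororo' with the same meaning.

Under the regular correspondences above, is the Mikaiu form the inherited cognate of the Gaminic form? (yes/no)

Derive the expected Mikaiu reflex of *fikasuru:
Mikaiu: *fikasuru > fikasoro > fikosoro > fikororo  (by vowel merger, vowel merger, rhotacism)
Mikaiu 'fikororo' matches the regular reflex exactly, so the pair is cognate.

yes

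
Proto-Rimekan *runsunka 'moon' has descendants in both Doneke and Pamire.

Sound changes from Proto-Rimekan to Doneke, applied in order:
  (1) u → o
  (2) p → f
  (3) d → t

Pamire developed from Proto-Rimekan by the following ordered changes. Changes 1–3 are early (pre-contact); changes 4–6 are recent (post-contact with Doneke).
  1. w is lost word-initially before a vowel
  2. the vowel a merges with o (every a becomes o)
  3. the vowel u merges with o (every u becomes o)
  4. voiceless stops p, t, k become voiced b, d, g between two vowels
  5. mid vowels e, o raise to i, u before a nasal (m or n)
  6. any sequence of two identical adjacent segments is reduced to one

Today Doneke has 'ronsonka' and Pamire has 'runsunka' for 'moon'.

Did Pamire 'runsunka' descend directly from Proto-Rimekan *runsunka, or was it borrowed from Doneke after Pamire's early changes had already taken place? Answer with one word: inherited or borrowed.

borrowed

If inherited, *runsunka would pass through all of Pamire's changes:
Pamire: *runsunka > runsunko > ronsonko > runsunko  (by vowel merger, vowel merger, pre-nasal raising)
If borrowed from Doneke 'ronsonka' after the early changes, it would undergo only the recent ones:
  rule 4 (intervocalic voicing): no change (ronsonka)
  rule 5 (pre-nasal raising): ronsonka → runsunka
  rule 6 (degemination): no change (runsunka)
  ⇒ as a loan: runsunka
Pamire 'runsunka' matches the loan outcome 'runsunka', not the inherited 'runsunko' — it skipped the early Pamire changes, so it was borrowed from Doneke.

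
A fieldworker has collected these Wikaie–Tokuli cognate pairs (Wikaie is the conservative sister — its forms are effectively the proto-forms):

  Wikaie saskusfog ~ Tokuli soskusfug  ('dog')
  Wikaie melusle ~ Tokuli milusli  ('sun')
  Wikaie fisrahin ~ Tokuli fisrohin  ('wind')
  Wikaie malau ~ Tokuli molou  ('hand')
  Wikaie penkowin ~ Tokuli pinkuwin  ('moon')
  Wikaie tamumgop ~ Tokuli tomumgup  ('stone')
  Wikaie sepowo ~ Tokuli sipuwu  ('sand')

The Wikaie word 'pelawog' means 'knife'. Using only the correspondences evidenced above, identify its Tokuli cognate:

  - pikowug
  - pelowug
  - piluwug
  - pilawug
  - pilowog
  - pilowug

melusle ~ milusli — Wikaie e corresponds to Tokuli i after a consonant, before a consonant other than r, m, n, p, b, f, v.
saskusfog ~ soskusfug, fisrahin ~ fisrohin — Wikaie a corresponds to Tokuli o after a consonant, before a consonant other than r, m, n, p, b, f, v.
saskusfog ~ soskusfug, penkowin ~ pinkuwin — Wikaie o corresponds to Tokuli u after a consonant, before a consonant other than r, m, n, p, b, f, v.
Applying these to Wikaie 'pelawog':
  pelawog → pilawog   (e→i after a consonant, before a consonant other than r, m, n, p, b, f, v)
  pilawog → pilowog   (a→o after a consonant, before a consonant other than r, m, n, p, b, f, v)
  pilowog → pilowug   (o→u after a consonant, before a consonant other than r, m, n, p, b, f, v)
So the Tokuli cognate is 'pilowug'.

pilowug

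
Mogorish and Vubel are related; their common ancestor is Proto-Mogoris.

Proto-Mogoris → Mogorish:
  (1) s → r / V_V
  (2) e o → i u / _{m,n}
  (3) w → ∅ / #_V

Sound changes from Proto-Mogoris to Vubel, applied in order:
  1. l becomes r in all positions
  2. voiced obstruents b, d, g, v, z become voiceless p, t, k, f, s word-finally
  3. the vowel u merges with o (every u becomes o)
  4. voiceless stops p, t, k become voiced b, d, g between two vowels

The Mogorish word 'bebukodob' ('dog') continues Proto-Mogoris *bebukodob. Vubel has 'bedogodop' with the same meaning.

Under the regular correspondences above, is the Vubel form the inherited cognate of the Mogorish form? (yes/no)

Derive the expected Vubel reflex of *bebukodob:
Vubel: *bebukodob
  bebukodob (rule 1 does not apply)
  bebukodob → bebukodop   [final devoicing]
  bebukodop → bebokodop   [vowel merger]
  bebokodop → bebogodop   [intervocalic voicing]
  giving Vubel bebogodop.
The regular Vubel reflex would be 'bebogodop', but the attested form is 'bedogodop'. The correspondence is irregular, so they are not cognates (the Vubel form has a different source).

no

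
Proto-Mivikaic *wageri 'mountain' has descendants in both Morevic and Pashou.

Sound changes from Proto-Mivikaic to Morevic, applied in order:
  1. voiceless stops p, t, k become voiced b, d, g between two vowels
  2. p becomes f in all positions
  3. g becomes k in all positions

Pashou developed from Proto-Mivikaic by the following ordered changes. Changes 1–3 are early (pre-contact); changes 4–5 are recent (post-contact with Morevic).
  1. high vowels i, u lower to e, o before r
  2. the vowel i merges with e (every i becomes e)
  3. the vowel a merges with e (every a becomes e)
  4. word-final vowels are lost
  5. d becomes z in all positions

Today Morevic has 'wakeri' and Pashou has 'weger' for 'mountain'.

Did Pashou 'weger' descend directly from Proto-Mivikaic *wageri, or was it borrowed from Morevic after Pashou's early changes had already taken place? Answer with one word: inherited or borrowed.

inherited

If inherited, *wageri would pass through all of Pashou's changes:
Pashou: start from *wageri.
  rule 1: no change — wageri
  rule 2 (vowel merger): wageri → wagere
  rule 3 (vowel merger): wagere → wegere
  rule 4 (apocope): wegere → weger
  rule 5: no change — weger
  ⇒ Pashou weger
If borrowed from Morevic 'wakeri' after the early changes, it would undergo only the recent ones:
  rule 4 (apocope): wakeri → waker
  rule 5 (unconditioned shift): no change (waker)
  ⇒ as a loan: waker
Pashou 'weger' matches the inherited outcome exactly, so it is an inherited cognate, not a loan.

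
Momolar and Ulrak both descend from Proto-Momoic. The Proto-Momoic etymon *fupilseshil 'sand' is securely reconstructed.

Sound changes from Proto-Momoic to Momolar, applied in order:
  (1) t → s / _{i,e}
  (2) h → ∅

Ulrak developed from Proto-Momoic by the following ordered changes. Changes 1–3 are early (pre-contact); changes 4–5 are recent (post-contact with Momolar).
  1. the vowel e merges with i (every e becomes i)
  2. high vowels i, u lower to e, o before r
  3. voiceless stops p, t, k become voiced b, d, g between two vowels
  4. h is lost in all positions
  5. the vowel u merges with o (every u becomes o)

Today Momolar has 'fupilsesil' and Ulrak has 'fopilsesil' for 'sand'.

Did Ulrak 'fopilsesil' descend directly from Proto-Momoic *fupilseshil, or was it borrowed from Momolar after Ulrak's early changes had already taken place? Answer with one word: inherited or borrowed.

borrowed

If inherited, *fupilseshil would pass through all of Ulrak's changes:
Ulrak: *fupilseshil > fupilsishil > fubilsishil > fubilsisil > fobilsisil  (by vowel merger, intervocalic voicing, h-loss, vowel merger)
If borrowed from Momolar 'fupilsesil' after the early changes, it would undergo only the recent ones:
  rule 4 (h-loss): no change (fupilsesil)
  rule 5 (vowel merger): fupilsesil → fopilsesil
  ⇒ as a loan: fopilsesil
Ulrak 'fopilsesil' matches the loan outcome 'fopilsesil', not the inherited 'fobilsisil' — it skipped the early Ulrak changes, so it was borrowed from Momolar.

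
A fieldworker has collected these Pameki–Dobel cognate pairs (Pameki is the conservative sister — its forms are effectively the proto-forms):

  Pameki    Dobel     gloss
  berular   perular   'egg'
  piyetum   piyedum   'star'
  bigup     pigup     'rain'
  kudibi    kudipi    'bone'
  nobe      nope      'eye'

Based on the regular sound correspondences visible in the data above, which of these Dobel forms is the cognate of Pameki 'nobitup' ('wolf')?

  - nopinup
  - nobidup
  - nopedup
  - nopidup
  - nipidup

kudibi ~ kudipi — Pameki b corresponds to Dobel p between vowels (before a front vowel).
piyetum ~ piyedum — Pameki t corresponds to Dobel d between vowels (before a back vowel).
Applying these to Pameki 'nobitup':
  nobitup → nopitup   (b→p between vowels (before a front vowel))
  nopitup → nopidup   (t→d between vowels (before a back vowel))
So the Dobel cognate is 'nopidup'.

nopidup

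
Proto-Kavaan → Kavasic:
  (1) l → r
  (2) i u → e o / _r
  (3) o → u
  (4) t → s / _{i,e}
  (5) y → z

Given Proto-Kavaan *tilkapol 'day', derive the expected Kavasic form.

Kavasic: *tilkapol > tirkapor > terkapor > terkapur > serkapur  (by unconditioned shift, pre-rhotic lowering, vowel merger, palatalisation)

serkapur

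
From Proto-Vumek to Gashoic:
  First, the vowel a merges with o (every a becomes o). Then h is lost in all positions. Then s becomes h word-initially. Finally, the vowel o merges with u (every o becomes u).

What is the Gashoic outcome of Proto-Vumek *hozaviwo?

uzuviwu

Gashoic: *hozaviwo
  hozaviwo → hozoviwo   [vowel merger]
  hozoviwo → ozoviwo   [h-loss]
  ozoviwo (rule 3 does not apply)
  ozoviwo → uzuviwu   [vowel merger]
  giving Gashoic uzuviwu.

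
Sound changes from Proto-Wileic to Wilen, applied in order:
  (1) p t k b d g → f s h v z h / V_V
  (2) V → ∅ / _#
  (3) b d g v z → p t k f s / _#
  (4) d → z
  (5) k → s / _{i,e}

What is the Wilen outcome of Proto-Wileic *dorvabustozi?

zorvavustos

Wilen: *dorvabustozi > dorvavustozi > dorvavustoz > dorvavustos > zorvavustos  (by intervocalic lenition, apocope, final devoicing, unconditioned shift)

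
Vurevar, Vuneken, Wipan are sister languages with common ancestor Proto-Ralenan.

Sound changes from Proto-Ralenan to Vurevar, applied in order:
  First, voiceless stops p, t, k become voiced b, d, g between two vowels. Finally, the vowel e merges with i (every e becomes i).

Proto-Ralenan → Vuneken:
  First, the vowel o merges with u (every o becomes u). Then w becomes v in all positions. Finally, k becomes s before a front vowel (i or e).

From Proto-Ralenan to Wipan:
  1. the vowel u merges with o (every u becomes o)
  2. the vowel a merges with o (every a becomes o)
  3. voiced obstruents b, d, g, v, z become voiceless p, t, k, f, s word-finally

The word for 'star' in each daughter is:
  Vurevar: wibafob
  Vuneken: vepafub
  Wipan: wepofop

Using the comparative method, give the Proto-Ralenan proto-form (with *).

Position 7: Vurevar has b, Vuneken has b, Wipan has p. Vuneken preserves b here (none of its changes turn any other segment into b), so the proto-segment is *b.
Position 1: Vurevar has w, Vuneken has v, Wipan has w. Vurevar preserves w here (none of its changes turn any other segment into w), so the proto-segment is *w.
This points to *wepafob. Verify forward in each daughter:
Vurevar: *wepafob > webafob > wibafob  (by intervocalic voicing, vowel merger)
Vuneken: *wepafob
  wepafob → wepafub   [vowel merger]
  wepafub → vepafub   [unconditioned shift]
  vepafub (rule 3 does not apply)
  giving Vuneken vepafub.
Wipan: *wepafob
  wepafob (rule 1 does not apply)
  wepafob → wepofob   [vowel merger]
  wepofob → wepofop   [final devoicing]
  giving Wipan wepofop.
*wepafob is the unique common source.

*wepafob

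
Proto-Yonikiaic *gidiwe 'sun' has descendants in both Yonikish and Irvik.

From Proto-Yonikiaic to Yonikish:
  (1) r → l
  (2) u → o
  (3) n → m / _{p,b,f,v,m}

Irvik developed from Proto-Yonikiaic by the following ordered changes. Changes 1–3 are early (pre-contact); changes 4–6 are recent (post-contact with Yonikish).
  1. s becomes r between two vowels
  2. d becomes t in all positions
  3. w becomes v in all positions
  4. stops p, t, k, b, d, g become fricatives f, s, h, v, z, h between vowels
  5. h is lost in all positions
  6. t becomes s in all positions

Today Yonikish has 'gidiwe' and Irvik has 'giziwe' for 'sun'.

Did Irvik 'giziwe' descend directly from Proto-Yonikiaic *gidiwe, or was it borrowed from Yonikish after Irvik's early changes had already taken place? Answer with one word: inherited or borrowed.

borrowed

If inherited, *gidiwe would pass through all of Irvik's changes:
Irvik: *gidiwe
  gidiwe (rule 1 does not apply)
  gidiwe → gitiwe   [unconditioned shift]
  gitiwe → gitive   [unconditioned shift]
  gitive → gisive   [intervocalic lenition]
  gisive (rule 5 does not apply)
  gisive (rule 6 does not apply)
  giving Irvik gisive.
If borrowed from Yonikish 'gidiwe' after the early changes, it would undergo only the recent ones:
  rule 4 (intervocalic lenition): gidiwe → giziwe
  rule 5 (h-loss): no change (giziwe)
  rule 6 (unconditioned shift): no change (giziwe)
  ⇒ as a loan: giziwe
Irvik 'giziwe' matches the loan outcome 'giziwe', not the inherited 'gisive' — it skipped the early Irvik changes, so it was borrowed from Yonikish.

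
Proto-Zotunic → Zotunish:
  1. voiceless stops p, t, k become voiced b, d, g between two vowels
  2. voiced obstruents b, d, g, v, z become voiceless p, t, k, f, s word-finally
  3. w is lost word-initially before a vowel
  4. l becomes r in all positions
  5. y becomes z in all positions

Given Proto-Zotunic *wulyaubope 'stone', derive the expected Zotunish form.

Zotunish: *wulyaubope > wulyaubobe > ulyaubobe > uryaubobe > urzaubobe  (by intervocalic voicing, glide loss, unconditioned shift, unconditioned shift)

urzaubobe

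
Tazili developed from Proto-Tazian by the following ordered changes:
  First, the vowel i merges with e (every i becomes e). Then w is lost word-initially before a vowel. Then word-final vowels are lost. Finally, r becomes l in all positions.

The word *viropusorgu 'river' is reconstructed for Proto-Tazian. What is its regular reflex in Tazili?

Tazili: *viropusorgu > veropusorgu > veropusorg > velopusolg  (by vowel merger, apocope, unconditioned shift)

velopusolg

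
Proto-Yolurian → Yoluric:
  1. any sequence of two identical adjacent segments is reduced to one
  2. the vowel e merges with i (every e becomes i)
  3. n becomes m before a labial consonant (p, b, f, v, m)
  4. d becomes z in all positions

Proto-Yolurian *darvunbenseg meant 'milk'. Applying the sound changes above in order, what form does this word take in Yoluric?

Yoluric: start from *darvunbenseg.
  rule 1: no change — darvunbenseg
  rule 2 (vowel merger): darvunbenseg → darvunbinsig
  rule 3 (nasal place assimilation): darvunbinsig → darvumbinsig
  rule 4 (unconditioned shift): darvumbinsig → zarvumbinsig
  ⇒ Yoluric zarvumbinsig

zarvumbinsig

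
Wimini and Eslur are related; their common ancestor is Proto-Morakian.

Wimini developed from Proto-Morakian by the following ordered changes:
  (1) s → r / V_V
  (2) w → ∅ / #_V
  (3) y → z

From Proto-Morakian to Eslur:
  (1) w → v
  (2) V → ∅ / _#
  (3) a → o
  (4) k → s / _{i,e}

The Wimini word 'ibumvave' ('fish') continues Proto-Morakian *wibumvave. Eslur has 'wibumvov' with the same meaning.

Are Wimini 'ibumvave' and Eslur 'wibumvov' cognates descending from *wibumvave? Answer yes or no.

no

Derive the expected Eslur reflex of *wibumvave:
Eslur: *wibumvave > vibumvave > vibumvav > vibumvov  (by unconditioned shift, apocope, vowel merger)
The regular Eslur reflex would be 'vibumvov', but the attested form is 'wibumvov'. The correspondence is irregular, so they are not cognates (the Eslur form has a different source).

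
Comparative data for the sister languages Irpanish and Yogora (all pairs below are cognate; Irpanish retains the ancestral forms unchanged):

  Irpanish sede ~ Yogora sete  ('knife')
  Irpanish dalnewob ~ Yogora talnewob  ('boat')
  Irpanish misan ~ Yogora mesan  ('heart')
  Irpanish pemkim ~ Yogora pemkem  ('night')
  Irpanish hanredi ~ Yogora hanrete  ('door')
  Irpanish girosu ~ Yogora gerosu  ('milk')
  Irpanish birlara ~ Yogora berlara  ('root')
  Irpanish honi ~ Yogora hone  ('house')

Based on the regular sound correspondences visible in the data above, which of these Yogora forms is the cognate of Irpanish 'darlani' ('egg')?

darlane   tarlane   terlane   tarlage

dalnewob ~ talnewob — Irpanish d corresponds to Yogora t word-initially before a back vowel.
hanredi ~ hanrete, honi ~ hone — Irpanish i corresponds to Yogora e word-finally.
Applying these to Irpanish 'darlani':
  darlani → tarlani   (d→t word-initially before a back vowel)
  tarlani → tarlane   (i→e word-finally)
So the Yogora cognate is 'tarlane'.

tarlane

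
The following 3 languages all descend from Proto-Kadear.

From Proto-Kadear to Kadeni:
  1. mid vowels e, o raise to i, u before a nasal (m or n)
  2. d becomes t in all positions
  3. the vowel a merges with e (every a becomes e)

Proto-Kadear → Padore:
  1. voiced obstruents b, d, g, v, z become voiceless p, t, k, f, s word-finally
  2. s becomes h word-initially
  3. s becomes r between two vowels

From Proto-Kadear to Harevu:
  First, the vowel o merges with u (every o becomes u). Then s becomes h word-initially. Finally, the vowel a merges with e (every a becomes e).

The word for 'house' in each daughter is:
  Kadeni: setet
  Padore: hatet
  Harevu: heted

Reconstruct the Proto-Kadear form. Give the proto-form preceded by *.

*sated

Position 1: Kadeni has s, Padore has h, Harevu has h. Kadeni preserves s here (none of its changes turn any other segment into s), so the proto-segment is *s.
Position 5: Kadeni has t, Padore has t, Harevu has d. Harevu preserves d here (none of its changes turn any other segment into d), so the proto-segment is *d.
Continuing position by position gives *sated; check it forward:
Kadeni: *sated
  sated (rule 1 does not apply)
  sated → satet   [unconditioned shift]
  satet → setet   [vowel merger]
  giving Kadeni setet.
Padore: *sated > satet > hatet  (by final devoicing, debuccalisation)
Harevu: start from *sated.
  rule 1: no change — sated
  rule 2 (debuccalisation): sated → hated
  rule 3 (vowel merger): hated → heted
  ⇒ Harevu heted
No other proto-form is consistent with every reflex, so the reconstruction is *sated.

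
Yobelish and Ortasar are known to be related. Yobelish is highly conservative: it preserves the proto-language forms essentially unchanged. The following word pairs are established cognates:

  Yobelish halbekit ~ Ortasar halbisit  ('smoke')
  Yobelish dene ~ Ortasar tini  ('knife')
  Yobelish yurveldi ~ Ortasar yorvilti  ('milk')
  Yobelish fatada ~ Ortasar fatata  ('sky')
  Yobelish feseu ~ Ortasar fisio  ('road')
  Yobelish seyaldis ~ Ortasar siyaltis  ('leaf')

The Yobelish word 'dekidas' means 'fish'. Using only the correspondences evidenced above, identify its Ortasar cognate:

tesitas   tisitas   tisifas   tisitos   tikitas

tisitas

dene ~ tini — Yobelish d corresponds to Ortasar t word-initially before a front vowel.
halbekit ~ halbisit, yurveldi ~ yorvilti — Yobelish e corresponds to Ortasar i after a consonant, before a consonant other than r, m, n, p, b, f, v.
halbekit ~ halbisit — Yobelish k corresponds to Ortasar s between vowels (before a front vowel).
fatada ~ fatata — Yobelish d corresponds to Ortasar t between vowels (before a back vowel).
Applying these to Yobelish 'dekidas':
  dekidas → tekidas   (d→t word-initially before a front vowel)
  tekidas → tikidas   (e→i after a consonant, before a consonant other than r, m, n, p, b, f, v)
  tikidas → tisidas   (k→s between vowels (before a front vowel))
  tisidas → tisitas   (d→t between vowels (before a back vowel))
So the Ortasar cognate is 'tisitas'.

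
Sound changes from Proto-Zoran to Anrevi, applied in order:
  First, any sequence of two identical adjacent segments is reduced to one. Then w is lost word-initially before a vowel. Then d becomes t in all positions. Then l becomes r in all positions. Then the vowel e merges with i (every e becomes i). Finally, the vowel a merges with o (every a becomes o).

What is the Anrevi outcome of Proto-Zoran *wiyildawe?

Anrevi: *wiyildawe > iyildawe > iyiltawe > iyirtawe > iyirtawi > iyirtowi  (by glide loss, unconditioned shift, unconditioned shift, vowel merger, vowel merger)

iyirtowi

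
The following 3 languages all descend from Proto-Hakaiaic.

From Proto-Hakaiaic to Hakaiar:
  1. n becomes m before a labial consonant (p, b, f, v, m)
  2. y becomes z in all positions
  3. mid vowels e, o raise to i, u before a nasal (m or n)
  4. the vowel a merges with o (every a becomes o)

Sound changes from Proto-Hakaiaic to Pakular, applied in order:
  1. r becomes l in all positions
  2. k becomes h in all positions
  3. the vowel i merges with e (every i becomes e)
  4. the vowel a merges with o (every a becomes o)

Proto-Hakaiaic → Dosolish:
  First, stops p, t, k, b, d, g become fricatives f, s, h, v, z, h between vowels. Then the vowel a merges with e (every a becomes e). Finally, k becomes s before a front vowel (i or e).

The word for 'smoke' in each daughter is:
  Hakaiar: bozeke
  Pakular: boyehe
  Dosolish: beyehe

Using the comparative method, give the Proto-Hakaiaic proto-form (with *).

Position 5: Hakaiar has k, Pakular has h, Dosolish has h. Hakaiar preserves k here (none of its changes turn any other segment into k), so the proto-segment is *k.
Position 3: Hakaiar has z, Pakular has y, Dosolish has y. Pakular preserves y here (none of its changes turn any other segment into y), so the proto-segment is *y.
This points to *bayeke. Verify forward in each daughter:
Hakaiar: start from *bayeke.
  rule 1: no change — bayeke
  rule 2 (unconditioned shift): bayeke → bazeke
  rule 3: no change — bazeke
  rule 4 (vowel merger): bazeke → bozeke
  ⇒ Hakaiar bozeke
Pakular: start from *bayeke.
  rule 1: no change — bayeke
  rule 2 (unconditioned shift): bayeke → bayehe
  rule 3: no change — bayehe
  rule 4 (vowel merger): bayehe → boyehe
  ⇒ Pakular boyehe
Dosolish: start from *bayeke.
  rule 1 (intervocalic lenition): bayeke → bayehe
  rule 2 (vowel merger): bayehe → beyehe
  rule 3: no change — beyehe
  ⇒ Dosolish beyehe
*bayeke is the unique common source.

*bayeke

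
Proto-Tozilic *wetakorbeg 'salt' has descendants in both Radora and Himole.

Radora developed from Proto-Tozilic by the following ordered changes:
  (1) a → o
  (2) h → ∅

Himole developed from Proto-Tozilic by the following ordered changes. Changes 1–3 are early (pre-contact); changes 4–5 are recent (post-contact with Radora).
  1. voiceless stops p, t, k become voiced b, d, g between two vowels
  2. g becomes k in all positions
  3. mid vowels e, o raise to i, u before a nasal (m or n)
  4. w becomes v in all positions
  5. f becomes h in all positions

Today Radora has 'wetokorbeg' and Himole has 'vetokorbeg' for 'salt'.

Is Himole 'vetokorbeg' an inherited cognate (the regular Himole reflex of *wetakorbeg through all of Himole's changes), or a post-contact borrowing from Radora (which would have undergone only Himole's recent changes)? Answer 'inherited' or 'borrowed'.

borrowed

If inherited, *wetakorbeg would pass through all of Himole's changes:
Himole: *wetakorbeg > wedagorbeg > wedakorbek > vedakorbek  (by intervocalic voicing, unconditioned shift, unconditioned shift)
If borrowed from Radora 'wetokorbeg' after the early changes, it would undergo only the recent ones:
  rule 4 (unconditioned shift): wetokorbeg → vetokorbeg
  rule 5 (unconditioned shift): no change (vetokorbeg)
  ⇒ as a loan: vetokorbeg
Himole 'vetokorbeg' matches the loan outcome 'vetokorbeg', not the inherited 'vedakorbek' — it skipped the early Himole changes, so it was borrowed from Radora.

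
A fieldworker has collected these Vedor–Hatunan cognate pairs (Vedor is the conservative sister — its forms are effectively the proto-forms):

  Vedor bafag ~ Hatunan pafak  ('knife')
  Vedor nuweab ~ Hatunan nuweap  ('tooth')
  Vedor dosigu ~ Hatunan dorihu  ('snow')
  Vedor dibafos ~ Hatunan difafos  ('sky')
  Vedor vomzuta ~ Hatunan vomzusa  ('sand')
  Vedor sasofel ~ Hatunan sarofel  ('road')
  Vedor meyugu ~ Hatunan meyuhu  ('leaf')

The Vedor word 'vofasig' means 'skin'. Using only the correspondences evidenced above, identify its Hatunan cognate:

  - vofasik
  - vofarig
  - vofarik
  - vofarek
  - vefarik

vofarik

dosigu ~ dorihu — Vedor s corresponds to Hatunan r between vowels (before a front vowel).
bafag ~ pafak — Vedor g corresponds to Hatunan k word-finally.
Applying these to Vedor 'vofasig':
  vofasig → vofarig   (s→r between vowels (before a front vowel))
  vofarig → vofarik   (g→k word-finally)
So the Hatunan cognate is 'vofarik'.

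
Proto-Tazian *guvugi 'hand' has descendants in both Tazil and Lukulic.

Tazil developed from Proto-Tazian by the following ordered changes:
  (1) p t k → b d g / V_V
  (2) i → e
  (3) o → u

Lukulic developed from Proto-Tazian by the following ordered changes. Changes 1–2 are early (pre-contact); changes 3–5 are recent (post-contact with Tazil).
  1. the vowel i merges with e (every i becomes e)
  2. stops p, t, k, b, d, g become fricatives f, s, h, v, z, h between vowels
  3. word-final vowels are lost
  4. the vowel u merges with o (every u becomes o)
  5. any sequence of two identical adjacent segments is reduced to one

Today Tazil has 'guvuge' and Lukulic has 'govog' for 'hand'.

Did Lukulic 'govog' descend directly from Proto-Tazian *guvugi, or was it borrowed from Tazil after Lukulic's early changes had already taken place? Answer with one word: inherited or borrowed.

borrowed

If inherited, *guvugi would pass through all of Lukulic's changes:
Lukulic: *guvugi
  guvugi → guvuge   [vowel merger]
  guvuge → guvuhe   [intervocalic lenition]
  guvuhe → guvuh   [apocope]
  guvuh → govoh   [vowel merger]
  govoh (rule 5 does not apply)
  giving Lukulic govoh.
If borrowed from Tazil 'guvuge' after the early changes, it would undergo only the recent ones:
  rule 3 (apocope): guvuge → guvug
  rule 4 (vowel merger): guvug → govog
  rule 5 (degemination): no change (govog)
  ⇒ as a loan: govog
Lukulic 'govog' matches the loan outcome 'govog', not the inherited 'govoh' — it skipped the early Lukulic changes, so it was borrowed from Tazil.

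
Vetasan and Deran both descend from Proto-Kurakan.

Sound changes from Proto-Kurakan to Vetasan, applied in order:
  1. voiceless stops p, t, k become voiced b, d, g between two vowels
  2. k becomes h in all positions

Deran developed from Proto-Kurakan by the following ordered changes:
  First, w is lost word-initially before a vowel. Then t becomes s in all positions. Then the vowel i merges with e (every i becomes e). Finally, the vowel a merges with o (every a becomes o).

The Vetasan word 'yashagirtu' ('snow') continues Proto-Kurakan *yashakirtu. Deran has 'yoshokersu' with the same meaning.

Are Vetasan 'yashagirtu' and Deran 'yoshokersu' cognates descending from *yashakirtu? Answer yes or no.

yes

Derive the expected Deran reflex of *yashakirtu:
Deran: *yashakirtu
  yashakirtu (rule 1 does not apply)
  yashakirtu → yashakirsu   [unconditioned shift]
  yashakirsu → yashakersu   [vowel merger]
  yashakersu → yoshokersu   [vowel merger]
  giving Deran yoshokersu.
Deran 'yoshokersu' matches the regular reflex exactly, so the pair is cognate.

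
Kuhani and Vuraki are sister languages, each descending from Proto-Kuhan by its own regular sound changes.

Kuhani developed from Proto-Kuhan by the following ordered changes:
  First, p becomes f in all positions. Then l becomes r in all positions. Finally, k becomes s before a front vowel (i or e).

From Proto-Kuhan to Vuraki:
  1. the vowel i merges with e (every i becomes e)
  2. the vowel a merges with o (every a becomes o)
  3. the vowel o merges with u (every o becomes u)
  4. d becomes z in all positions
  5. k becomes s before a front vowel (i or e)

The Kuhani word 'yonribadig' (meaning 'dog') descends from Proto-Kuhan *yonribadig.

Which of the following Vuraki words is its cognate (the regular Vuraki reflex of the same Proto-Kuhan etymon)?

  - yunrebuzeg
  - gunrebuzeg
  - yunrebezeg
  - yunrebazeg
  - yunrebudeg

Vuraki: *yonribadig > yonrebadeg > yonrebodeg > yunrebudeg > yunrebuzeg  (by vowel merger, vowel merger, vowel merger, unconditioned shift)
Only 'yunrebuzeg' matches the regular Vuraki development of *yonribadig.

yunrebuzeg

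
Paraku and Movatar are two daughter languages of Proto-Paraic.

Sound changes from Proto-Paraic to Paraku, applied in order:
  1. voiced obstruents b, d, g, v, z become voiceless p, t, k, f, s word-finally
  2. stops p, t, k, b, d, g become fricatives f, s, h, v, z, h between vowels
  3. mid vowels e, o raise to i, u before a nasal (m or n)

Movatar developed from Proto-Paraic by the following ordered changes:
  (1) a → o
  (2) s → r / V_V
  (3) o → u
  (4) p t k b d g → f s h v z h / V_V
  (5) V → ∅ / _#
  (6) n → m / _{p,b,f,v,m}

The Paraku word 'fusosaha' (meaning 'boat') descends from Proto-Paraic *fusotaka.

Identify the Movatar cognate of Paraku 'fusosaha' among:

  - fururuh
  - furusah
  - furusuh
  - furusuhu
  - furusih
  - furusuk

Movatar: *fusotaka > fusotoko > furotoko > furutuku > furusuhu > furusuh  (by vowel merger, rhotacism, vowel merger, intervocalic lenition, apocope)
Among the options, 'furusuh' alone shows every Movatar change applied in order.

furusuh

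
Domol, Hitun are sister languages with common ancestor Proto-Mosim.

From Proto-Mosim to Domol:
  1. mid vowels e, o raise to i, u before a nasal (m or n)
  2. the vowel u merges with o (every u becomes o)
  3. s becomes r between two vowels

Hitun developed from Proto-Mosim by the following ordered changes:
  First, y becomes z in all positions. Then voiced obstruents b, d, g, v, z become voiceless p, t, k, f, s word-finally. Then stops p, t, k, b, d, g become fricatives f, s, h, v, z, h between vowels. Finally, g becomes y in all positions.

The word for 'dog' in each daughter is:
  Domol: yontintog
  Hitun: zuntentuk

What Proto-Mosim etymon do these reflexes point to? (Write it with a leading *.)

*yuntentug

Position 9: Domol has g, Hitun has k. Domol preserves g here (none of its changes turn any other segment into g), so the proto-segment is *g.
Position 1: Domol has y, Hitun has z. Domol preserves y here (none of its changes turn any other segment into y), so the proto-segment is *y.
Continuing position by position gives *yuntentug; check it forward:
Domol: *yuntentug
  yuntentug → yuntintug   [pre-nasal raising]
  yuntintug → yontintog   [vowel merger]
  yontintog (rule 3 does not apply)
  giving Domol yontintog.
Hitun: *yuntentug > zuntentug > zuntentuk  (by unconditioned shift, final devoicing)
No other proto-form is consistent with every reflex, so the reconstruction is *yuntentug.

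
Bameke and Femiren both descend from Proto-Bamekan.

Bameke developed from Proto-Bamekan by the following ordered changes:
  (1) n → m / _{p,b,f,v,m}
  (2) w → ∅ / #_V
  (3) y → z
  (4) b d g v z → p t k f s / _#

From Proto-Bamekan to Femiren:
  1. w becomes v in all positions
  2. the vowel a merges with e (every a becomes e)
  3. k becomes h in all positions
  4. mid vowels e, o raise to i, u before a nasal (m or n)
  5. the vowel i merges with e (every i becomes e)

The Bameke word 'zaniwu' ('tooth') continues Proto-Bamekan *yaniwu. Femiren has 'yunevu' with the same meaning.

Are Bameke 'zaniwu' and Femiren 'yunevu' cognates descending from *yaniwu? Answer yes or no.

Derive the expected Femiren reflex of *yaniwu:
Femiren: *yaniwu
  yaniwu → yanivu   [unconditioned shift]
  yanivu → yenivu   [vowel merger]
  yenivu (rule 3 does not apply)
  yenivu → yinivu   [pre-nasal raising]
  yinivu → yenevu   [vowel merger]
  giving Femiren yenevu.
The regular Femiren reflex would be 'yenevu', but the attested form is 'yunevu'. The correspondence is irregular, so they are not cognates (the Femiren form has a different source).

no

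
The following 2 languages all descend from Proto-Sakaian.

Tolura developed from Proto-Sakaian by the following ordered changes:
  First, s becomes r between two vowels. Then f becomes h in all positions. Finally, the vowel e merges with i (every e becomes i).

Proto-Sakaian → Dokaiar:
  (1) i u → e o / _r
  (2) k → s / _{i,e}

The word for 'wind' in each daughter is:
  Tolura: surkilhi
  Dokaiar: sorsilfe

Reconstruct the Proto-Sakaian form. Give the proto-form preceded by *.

Position 8: Tolura has i, Dokaiar has e. Taking the neighbouring segments as reconstructed: Tolura i could go back to *e or *i; Dokaiar e can only go back to *e — the one source consistent with every daughter is *e.
Position 4: Tolura has k, Dokaiar has s. Tolura preserves k here (none of its changes turn any other segment into k), so the proto-segment is *k.
Continuing position by position gives *surkilfe; check it forward:
Tolura: *surkilfe
  surkilfe (rule 1 does not apply)
  surkilfe → surkilhe   [unconditioned shift]
  surkilhe → surkilhi   [vowel merger]
  giving Tolura surkilhi.
Dokaiar: *surkilfe
  surkilfe → sorkilfe   [pre-rhotic lowering]
  sorkilfe → sorsilfe   [palatalisation]
  giving Dokaiar sorsilfe.
Only *surkilfe yields all of Tolura surkilhi, Dokaiar sorsilfe.

*surkilfe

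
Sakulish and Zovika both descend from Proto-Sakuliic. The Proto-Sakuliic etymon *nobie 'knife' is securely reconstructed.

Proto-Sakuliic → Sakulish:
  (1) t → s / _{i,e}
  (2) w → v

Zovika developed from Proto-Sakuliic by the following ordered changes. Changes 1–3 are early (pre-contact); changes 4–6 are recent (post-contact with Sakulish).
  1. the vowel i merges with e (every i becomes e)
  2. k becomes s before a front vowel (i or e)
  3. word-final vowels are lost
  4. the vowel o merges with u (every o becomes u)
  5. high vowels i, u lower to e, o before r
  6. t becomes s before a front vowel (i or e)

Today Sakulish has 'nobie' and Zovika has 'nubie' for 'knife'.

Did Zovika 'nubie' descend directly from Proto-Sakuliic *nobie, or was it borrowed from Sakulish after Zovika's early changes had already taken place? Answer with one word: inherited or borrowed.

If inherited, *nobie would pass through all of Zovika's changes:
Zovika: start from *nobie.
  rule 1 (vowel merger): nobie → nobee
  rule 2: no change — nobee
  rule 3 (apocope): nobee → nobe
  rule 4 (vowel merger): nobe → nube
  rule 5: no change — nube
  rule 6: no change — nube
  ⇒ Zovika nube
If borrowed from Sakulish 'nobie' after the early changes, it would undergo only the recent ones:
  rule 4 (vowel merger): nobie → nubie
  rule 5 (pre-rhotic lowering): no change (nubie)
  rule 6 (palatalisation): no change (nubie)
  ⇒ as a loan: nubie
Zovika 'nubie' matches the loan outcome 'nubie', not the inherited 'nube' — it skipped the early Zovika changes, so it was borrowed from Sakulish.

borrowed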